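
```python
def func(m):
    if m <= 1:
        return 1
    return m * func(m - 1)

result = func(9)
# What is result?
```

func(9) = 9 * 8 * 7 * 6 * 5 * 4 * 3 * 2 * 1 = 362880

Answer: 362880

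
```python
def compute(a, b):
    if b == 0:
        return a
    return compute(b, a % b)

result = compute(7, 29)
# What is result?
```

compute(7, 29) -> compute(29, 7) -> compute(7, 1) -> compute(1, 0) -> 1

Answer: 1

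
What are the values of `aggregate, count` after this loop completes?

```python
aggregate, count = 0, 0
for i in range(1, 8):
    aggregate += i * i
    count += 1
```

Sum of squares and count
`aggregate, count` takes the values: (0, 0) → (1, 0) → (1, 1) → (5, 1) → (5, 2) → (14, 2) → (14, 3) → (30, 3) → (30, 4) → (55, 4) → (55, 5) → (91, 5) → (91, 6) → (140, 6) → (140, 7)

Answer: 140, 7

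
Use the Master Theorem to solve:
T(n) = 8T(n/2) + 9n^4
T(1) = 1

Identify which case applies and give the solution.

a=8, b=2, f(n)=9n^4. log_2(8) = 3. Since c=4 > 3 and the regularity condition holds (8(n/2)^4 = (8/2^4)n^4 with 8/2^4 < 1), Case 3 applies: T(n) = Θ(f(n)) = O(n^4).

Answer: O(n^4) - Case 3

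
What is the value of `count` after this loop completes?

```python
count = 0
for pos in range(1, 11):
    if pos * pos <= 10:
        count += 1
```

Count numbers where pos² ≤ 10
`count` takes the values: 0 → 1 → 2 → 3

Answer: 3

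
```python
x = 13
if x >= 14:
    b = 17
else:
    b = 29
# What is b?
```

Trace:
`x = 13` → x = 13
`if x >= 14: ...` → x >= 14 is False, take else branch → b = 29
So b = 29

Answer: 29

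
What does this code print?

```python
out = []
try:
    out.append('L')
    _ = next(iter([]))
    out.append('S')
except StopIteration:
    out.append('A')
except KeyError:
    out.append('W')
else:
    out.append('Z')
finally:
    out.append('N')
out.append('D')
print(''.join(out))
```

Execution trace: 'L' (try body) → 'A' (except StopIteration) → 'N' (finally) → 'D' (after the try/except). Output: LAND

Answer: LAND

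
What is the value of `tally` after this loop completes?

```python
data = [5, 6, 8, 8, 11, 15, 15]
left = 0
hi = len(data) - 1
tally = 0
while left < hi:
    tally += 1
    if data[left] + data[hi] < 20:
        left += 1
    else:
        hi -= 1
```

Steps to find pair summing to 20
`tally` takes the values: 0 → 1 → 2 → 3 → 4 → 5 → 6

Answer: 6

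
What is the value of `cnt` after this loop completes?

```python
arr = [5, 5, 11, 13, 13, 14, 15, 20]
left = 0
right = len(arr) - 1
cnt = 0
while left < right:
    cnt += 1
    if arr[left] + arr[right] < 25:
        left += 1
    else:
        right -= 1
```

Steps to find pair summing to 25
`cnt` takes the values: 0 → 1 → 2 → 3 → 4 → 5 → 6 → 7

Answer: 7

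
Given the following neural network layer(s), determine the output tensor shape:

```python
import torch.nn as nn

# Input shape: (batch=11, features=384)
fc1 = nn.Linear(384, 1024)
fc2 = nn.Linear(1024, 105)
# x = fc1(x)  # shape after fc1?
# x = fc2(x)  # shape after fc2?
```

Input: (11, 384) -> after fc1: (11, 1024) -> Output: (11, 105)

Answer: (11, 105)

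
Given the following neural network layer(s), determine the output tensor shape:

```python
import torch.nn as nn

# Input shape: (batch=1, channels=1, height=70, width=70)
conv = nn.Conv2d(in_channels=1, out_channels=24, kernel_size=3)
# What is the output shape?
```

Input: (1, 1, 70, 70) -> Output: (1, 24, 68, 68)

Answer: (1, 24, 68, 68)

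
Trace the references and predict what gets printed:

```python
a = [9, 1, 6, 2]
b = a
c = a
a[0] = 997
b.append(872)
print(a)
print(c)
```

Key concept: multiple aliases.
Step by step:
`a = [9, 1, 6, 2]` → a = [9, 1, 6, 2]
`b = a` → b = [9, 1, 6, 2] (same object as a)
`c = a` → c = [9, 1, 6, 2] (same object as a, b)
`a[0] = 997` → a = [997, 1, 6, 2] (same object as b, c); b = [997, 1, 6, 2] (same object as a, c); c = [997, 1, 6, 2] (same object as a, b)
`b.append(872)` → a = [997, 1, 6, 2, 872] (same object as b, c); b = [997, 1, 6, 2, 872] (same object as a, c); c = [997, 1, 6, 2, 872] (same object as a, b)
`print(a)` → prints [997, 1, 6, 2, 872]
`print(c)` → prints [997, 1, 6, 2, 872]

Answer:
[997, 1, 6, 2, 872]
[997, 1, 6, 2, 872]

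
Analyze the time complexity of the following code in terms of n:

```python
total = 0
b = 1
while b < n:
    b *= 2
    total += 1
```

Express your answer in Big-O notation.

Each loop level contributes: log n. Multiplying the contributions gives O(log n).

Answer: O(log n)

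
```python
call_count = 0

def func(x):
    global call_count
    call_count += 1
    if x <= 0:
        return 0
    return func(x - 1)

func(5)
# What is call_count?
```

Linear recursion stepping by 1: 6 calls from x=5 down to ≤0.

Answer: 6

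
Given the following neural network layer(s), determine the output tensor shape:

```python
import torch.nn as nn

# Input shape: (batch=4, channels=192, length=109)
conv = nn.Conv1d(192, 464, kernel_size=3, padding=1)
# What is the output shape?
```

Input: (4, 192, 109) -> Output: (4, 464, 109)

Answer: (4, 464, 109)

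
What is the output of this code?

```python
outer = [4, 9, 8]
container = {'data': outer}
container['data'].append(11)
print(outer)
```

Key concept: dict holds reference to list.
Step by step:
`outer = [4, 9, 8]` → outer = [4, 9, 8]
`container = {'data': outer}` → container = {'data': [4, 9, 8]}
`container['data'].append(11)` → outer = [4, 9, 8, 11]; container = {'data': [4, 9, 8, 11]}
`print(outer)` → prints [4, 9, 8, 11]

Answer: [4, 9, 8, 11]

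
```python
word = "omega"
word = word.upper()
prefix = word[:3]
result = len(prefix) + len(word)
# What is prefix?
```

Trace:
`word = "omega"` → word = 'omega'
`word = word.upper()` → word = 'OMEGA'
`prefix = word[:3]` → prefix = 'OME'
`result = len(prefix) + len(word)` → result = 8
So prefix = 'OME'

Answer: 'OME'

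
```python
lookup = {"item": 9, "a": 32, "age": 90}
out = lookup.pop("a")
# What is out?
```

Trace:
`lookup = {"item": 9, "a": 32, "age": 90}` → lookup = {'item': 9, 'a': 32, 'age': 90}
`out = lookup.pop("a")` → lookup = {'item': 9, 'age': 90}; out = 32
So out = 32

Answer: 32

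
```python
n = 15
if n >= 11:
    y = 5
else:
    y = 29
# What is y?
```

Trace:
`n = 15` → n = 15
`if n >= 11: ...` → n >= 11 is True → y = 5
So y = 5

Answer: 5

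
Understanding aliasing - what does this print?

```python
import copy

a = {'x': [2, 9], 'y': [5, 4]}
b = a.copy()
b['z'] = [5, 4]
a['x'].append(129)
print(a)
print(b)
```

Key concept: shallow copy of dict with mutable values.
Step by step:
`a = {'x': [2, 9], 'y': [5, 4]}` → a = {'x': [2, 9], 'y': [5, 4]}
`b = a.copy()` → b = {'x': [2, 9], 'y': [5, 4]}
`b['z'] = [5, 4]` → b = {'x': [2, 9], 'y': [5, 4], 'z': [5, 4]}
`a['x'].append(129)` → a = {'x': [2, 9, 129], 'y': [5, 4]}; b = {'x': [2, 9, 129], 'y': [5, 4], 'z': [5, 4]}
`print(a)` → prints {'x': [2, 9, 129], 'y': [5, 4]}
`print(b)` → prints {'x': [2, 9, 129], 'y': [5, 4], 'z': [5, 4]}

Answer:
{'x': [2, 9, 129], 'y': [5, 4]}
{'x': [2, 9, 129], 'y': [5, 4], 'z': [5, 4]}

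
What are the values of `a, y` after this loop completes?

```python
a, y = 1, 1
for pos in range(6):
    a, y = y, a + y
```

Fibonacci: after 6 iterations
`a, y` takes the values: (1, 1) → (1, 2) → (2, 3) → (3, 5) → (5, 8) → (8, 13) → (13, 21)

Answer: 13, 21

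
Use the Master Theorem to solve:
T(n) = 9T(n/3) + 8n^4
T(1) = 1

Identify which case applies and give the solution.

a=9, b=3, f(n)=8n^4. log_3(9) = 2. Since c=4 > 2 and the regularity condition holds (9(n/3)^4 = (9/3^4)n^4 with 9/3^4 < 1), Case 3 applies: T(n) = Θ(f(n)) = O(n^4).

Answer: O(n^4) - Case 3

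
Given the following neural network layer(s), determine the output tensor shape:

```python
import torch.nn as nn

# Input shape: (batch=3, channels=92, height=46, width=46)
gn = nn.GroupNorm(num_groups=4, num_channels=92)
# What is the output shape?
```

Input: (3, 92, 46, 46) -> Output: (3, 92, 46, 46)

Answer: (3, 92, 46, 46)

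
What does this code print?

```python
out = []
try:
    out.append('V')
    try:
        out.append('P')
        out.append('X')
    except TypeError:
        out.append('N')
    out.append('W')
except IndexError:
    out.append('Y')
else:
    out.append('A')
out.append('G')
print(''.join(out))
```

Execution trace: 'V' (try body) → 'P' (inner try body) → 'X' (inner try body, no exception) → 'W' (try body, no exception) → 'A' (else) → 'G' (after the try/except). Output: VPXWAG

Answer: VPXWAG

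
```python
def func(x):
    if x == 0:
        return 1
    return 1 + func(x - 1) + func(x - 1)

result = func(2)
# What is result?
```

func(x) = 1 + 2·func(x-1), func(0)=1. Closed form: (1+1)·2^2 - 1 = 7.

Answer: 7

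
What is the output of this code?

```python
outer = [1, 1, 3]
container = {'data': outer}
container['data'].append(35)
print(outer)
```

Key concept: dict holds reference to list.
Step by step:
`outer = [1, 1, 3]` → outer = [1, 1, 3]
`container = {'data': outer}` → container = {'data': [1, 1, 3]}
`container['data'].append(35)` → outer = [1, 1, 3, 35]; container = {'data': [1, 1, 3, 35]}
`print(outer)` → prints [1, 1, 3, 35]

Answer: [1, 1, 3, 35]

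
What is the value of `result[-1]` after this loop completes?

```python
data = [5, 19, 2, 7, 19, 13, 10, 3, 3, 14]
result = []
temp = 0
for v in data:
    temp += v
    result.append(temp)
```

Cumulative sum ends at 95
`result` takes the values: [] → [5] → [5, 24] → [5, 24, 26] → [5, 24, 26, 33] → [5, 24, 26, 33, 52] → [5, 24, 26, 33, 52, 65] → [5, 24, 26, 33, 52, 65, 75] → [5, 24, 26, 33, 52, 65, 75, 78] → [5, 24, 26, 33, 52, 65, 75, 78, 81] → [5, 24, 26, 33, 52, 65, 75, 78, 81, 95]
So `result[-1]` = 95

Answer: 95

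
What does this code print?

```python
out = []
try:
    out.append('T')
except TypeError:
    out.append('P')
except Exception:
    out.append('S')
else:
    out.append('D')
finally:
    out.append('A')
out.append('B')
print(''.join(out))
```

Execution trace: 'T' (try body, no exception) → 'D' (else) → 'A' (finally) → 'B' (after the try/except). Output: TDAB

Answer: TDAB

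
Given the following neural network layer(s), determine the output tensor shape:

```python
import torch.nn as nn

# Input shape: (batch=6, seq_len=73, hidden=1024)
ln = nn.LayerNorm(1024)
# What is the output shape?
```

Input: (6, 73, 1024) -> Output: (6, 73, 1024)

Answer: (6, 73, 1024)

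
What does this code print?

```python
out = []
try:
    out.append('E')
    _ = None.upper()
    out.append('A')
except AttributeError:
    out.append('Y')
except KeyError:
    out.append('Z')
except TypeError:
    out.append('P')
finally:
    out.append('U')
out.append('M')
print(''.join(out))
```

Execution trace: 'E' (try body) → 'Y' (except AttributeError) → 'U' (finally) → 'M' (after the try/except). Output: EYUM

Answer: EYUM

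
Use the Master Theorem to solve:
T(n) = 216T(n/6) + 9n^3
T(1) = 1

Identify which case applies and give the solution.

a=216, b=6, f(n)=9n^3. log_6(216) = 3. Since c=3 = 3, Case 2 applies: T(n) = Θ(n^log_b(a) · log n) = O(n^3 log n).

Answer: O(n^3 log n) - Case 2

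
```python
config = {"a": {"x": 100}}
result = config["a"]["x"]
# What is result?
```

Trace:
`config = {"a": {"x": 100}}` → config = {'a': {'x': 100}}
`result = config["a"]["x"]` → result = 100
So result = 100

Answer: 100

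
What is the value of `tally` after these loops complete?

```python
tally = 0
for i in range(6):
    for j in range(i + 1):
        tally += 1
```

Triangle: 1 + 2 + ... + 6
`tally` takes the values: 0 → 1 → 2 → 3 → 4 → 5 → 6 → 7 → 8 → 9 → 10 → 11 → 12 → 13 → 14 → 15 → 16 → 17 → 18 → 19 → 20 → 21

Answer: 21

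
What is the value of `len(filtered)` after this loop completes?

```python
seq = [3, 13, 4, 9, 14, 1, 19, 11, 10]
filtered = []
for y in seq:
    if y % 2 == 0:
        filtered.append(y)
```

Count even numbers in [3, 13, 4, 9, 14, 1, 19, 11, 10]
`filtered` takes the values: [] → [4] → [4, 14] → [4, 14, 10]
So `len(filtered)` = 3

Answer: 3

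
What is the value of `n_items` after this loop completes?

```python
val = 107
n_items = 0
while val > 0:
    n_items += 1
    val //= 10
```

Count digits by repeated division by 10
`n_items` takes the values: 0 → 1 → 2 → 3

Answer: 3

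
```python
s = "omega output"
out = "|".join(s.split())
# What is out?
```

Trace:
`s = "omega output"` → s = 'omega output'
`out = "|".join(s.split())` → out = 'omega|output'
So out = 'omega|output'

Answer: 'omega|output'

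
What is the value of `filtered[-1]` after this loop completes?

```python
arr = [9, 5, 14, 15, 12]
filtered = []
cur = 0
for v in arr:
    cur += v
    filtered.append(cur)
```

Cumulative sum ends at 55
`filtered` takes the values: [] → [9] → [9, 14] → [9, 14, 28] → [9, 14, 28, 43] → [9, 14, 28, 43, 55]
So `filtered[-1]` = 55

Answer: 55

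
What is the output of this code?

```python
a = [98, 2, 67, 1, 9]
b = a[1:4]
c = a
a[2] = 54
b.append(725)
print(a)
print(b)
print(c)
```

Key concept: slice vs alias.
Step by step:
`a = [98, 2, 67, 1, 9]` → a = [98, 2, 67, 1, 9]
`b = a[1:4]` → b = [2, 67, 1]
`c = a` → c = [98, 2, 67, 1, 9] (same object as a)
`a[2] = 54` → a = [98, 2, 54, 1, 9] (same object as c); c = [98, 2, 54, 1, 9] (same object as a)
`b.append(725)` → b = [2, 67, 1, 725]
`print(a)` → prints [98, 2, 54, 1, 9]
`print(b)` → prints [2, 67, 1, 725]
`print(c)` → prints [98, 2, 54, 1, 9]

Answer:
[98, 2, 54, 1, 9]
[2, 67, 1, 725]
[98, 2, 54, 1, 9]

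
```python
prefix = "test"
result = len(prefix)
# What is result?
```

Trace:
`prefix = "test"` → prefix = 'test'
`result = len(prefix)` → result = 4
So result = 4

Answer: 4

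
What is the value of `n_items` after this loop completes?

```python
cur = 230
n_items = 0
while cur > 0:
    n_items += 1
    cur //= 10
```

Count digits by repeated division by 10
`n_items` takes the values: 0 → 1 → 2 → 3

Answer: 3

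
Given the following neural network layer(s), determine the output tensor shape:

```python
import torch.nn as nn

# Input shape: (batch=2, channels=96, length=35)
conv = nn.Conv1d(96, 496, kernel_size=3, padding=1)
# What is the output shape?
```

Input: (2, 96, 35) -> Output: (2, 496, 35)

Answer: (2, 496, 35)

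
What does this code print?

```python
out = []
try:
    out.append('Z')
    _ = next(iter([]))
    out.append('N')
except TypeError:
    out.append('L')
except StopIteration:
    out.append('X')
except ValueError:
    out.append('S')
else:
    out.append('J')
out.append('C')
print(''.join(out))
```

Execution trace: 'Z' (try body) → 'X' (except StopIteration) → 'C' (after the try/except). Output: ZXC

Answer: ZXC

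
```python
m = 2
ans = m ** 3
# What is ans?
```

Trace:
`m = 2` → m = 2
`ans = m ** 3` → ans = 8
So ans = 8

Answer: 8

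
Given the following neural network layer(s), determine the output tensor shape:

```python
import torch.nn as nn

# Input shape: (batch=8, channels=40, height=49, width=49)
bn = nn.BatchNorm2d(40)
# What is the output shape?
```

Input: (8, 40, 49, 49) -> Output: (8, 40, 49, 49)

Answer: (8, 40, 49, 49)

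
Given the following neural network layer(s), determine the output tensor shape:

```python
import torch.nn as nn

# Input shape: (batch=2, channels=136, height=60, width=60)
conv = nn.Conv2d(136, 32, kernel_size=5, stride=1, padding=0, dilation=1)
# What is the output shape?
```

Input: (2, 136, 60, 60) -> Output: (2, 32, 56, 56)

Answer: (2, 32, 56, 56)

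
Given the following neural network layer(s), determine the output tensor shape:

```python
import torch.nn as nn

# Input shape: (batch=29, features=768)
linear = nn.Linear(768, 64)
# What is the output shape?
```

Input: (29, 768) -> Output: (29, 64)

Answer: (29, 64)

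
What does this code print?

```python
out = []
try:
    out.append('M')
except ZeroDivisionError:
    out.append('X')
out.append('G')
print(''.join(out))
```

Execution trace: 'M' (try body, no exception) → 'G' (after the try/except). Output: MG

Answer: MG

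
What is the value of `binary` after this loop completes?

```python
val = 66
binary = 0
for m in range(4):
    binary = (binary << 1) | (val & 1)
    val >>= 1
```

Reverse lowest 4 bits of 66
`binary` takes the values: 0 → 1 → 2 → 4

Answer: 4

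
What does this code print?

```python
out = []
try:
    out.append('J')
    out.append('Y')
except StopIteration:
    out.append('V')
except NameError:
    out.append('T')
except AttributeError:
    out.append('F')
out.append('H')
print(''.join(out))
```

Execution trace: 'J' (try body) → 'Y' (try body, no exception) → 'H' (after the try/except). Output: JYH

Answer: JYH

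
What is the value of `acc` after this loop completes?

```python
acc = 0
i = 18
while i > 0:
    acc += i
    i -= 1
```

Sum 18 down to 1
`acc` takes the values: 0 → 18 → 35 → 51 → 66 → 80 → 93 → 105 → 116 → 126 → 135 → 143 → 150 → 156 → 161 → 165 → 168 → 170 → 171

Answer: 171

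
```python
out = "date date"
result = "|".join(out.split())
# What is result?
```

Trace:
`out = "date date"` → out = 'date date'
`result = "|".join(out.split())` → result = 'date|date'
So result = 'date|date'

Answer: 'date|date'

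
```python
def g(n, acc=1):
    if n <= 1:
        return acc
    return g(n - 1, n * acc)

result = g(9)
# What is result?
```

Accumulator trace (n, acc): (9, 1) -> (8, 9) -> (7, 72) -> (6, 504) -> (5, 3024) -> (4, 15120) -> (3, 60480) -> (2, 181440) -> (1, 362880) -> return 362880

Answer: 362880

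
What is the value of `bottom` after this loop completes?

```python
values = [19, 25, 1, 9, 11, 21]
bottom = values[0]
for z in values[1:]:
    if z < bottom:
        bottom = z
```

Minimum of [19, 25, 1, 9, 11, 21]
`bottom` takes the values: 19 → 1

Answer: 1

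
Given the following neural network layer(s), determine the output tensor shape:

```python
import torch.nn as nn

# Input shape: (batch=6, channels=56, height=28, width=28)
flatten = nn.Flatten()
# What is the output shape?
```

Input: (6, 56, 28, 28) -> Output: (6, 43904)

Answer: (6, 43904)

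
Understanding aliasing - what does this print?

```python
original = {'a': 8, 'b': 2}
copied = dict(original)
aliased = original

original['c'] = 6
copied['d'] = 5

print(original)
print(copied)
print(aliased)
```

Key concept: dict() creates copy, assignment creates alias.
Step by step:
`original = {'a': 8, 'b': 2}` → original = {'a': 8, 'b': 2}
`copied = dict(original)` → copied = {'a': 8, 'b': 2}
`aliased = original` → aliased = {'a': 8, 'b': 2} (same object as original)
`original['c'] = 6` → original = {'a': 8, 'b': 2, 'c': 6} (same object as aliased); aliased = {'a': 8, 'b': 2, 'c': 6} (same object as original)
`copied['d'] = 5` → copied = {'a': 8, 'b': 2, 'd': 5}
`print(original)` → prints {'a': 8, 'b': 2, 'c': 6}
`print(copied)` → prints {'a': 8, 'b': 2, 'd': 5}
`print(aliased)` → prints {'a': 8, 'b': 2, 'c': 6}

Answer:
{'a': 8, 'b': 2, 'c': 6}
{'a': 8, 'b': 2, 'd': 5}
{'a': 8, 'b': 2, 'c': 6}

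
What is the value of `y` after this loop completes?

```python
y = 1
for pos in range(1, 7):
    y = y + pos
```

Start at 1, add 1 through 6
`y` takes the values: 1 → 2 → 4 → 7 → 11 → 16 → 22

Answer: 22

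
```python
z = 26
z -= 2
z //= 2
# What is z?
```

Trace:
`z = 26` → z = 26
`z -= 2` → z = 24
`z //= 2` → z = 12
So z = 12

Answer: 12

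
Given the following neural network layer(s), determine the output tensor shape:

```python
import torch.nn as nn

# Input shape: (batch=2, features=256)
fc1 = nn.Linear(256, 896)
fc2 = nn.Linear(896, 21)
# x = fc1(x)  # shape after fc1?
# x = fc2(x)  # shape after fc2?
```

Input: (2, 256) -> after fc1: (2, 896) -> Output: (2, 21)

Answer: (2, 21)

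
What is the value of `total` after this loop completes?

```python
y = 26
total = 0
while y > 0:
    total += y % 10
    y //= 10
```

Sum digits of 26
`total` takes the values: 0 → 6 → 8

Answer: 8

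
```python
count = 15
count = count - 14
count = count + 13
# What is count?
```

Trace:
`count = 15` → count = 15
`count = count - 14` → count = 1
`count = count + 13` → count = 14
So count = 14

Answer: 14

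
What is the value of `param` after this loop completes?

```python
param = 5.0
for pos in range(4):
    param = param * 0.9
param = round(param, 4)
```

Exponential decay: 5.0 * 0.9^4
`param` takes the values: 5.0 → 4.5 → 4.05 → 3.645 → 3.2805

Answer: 3.2805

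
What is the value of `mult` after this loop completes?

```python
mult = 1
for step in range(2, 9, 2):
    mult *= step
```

Product of even numbers 2 to 8
`mult` takes the values: 1 → 2 → 8 → 48 → 384

Answer: 384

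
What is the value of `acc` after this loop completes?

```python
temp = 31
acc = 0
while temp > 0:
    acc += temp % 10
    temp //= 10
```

Sum digits of 31
`acc` takes the values: 0 → 1 → 4

Answer: 4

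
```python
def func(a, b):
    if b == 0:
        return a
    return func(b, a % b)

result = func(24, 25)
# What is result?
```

func(24, 25) -> func(25, 24) -> func(24, 1) -> func(1, 0) -> 1

Answer: 1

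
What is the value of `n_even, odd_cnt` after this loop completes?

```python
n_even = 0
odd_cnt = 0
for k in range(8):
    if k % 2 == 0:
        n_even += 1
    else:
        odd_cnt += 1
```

Count evens and odds in range(8)
`n_even, odd_cnt` takes the values: (0, 0) → (1, 0) → (1, 1) → (2, 1) → (2, 2) → (3, 2) → (3, 3) → (4, 3) → (4, 4)

Answer: 4, 4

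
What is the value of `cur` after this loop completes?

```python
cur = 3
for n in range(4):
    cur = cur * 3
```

Multiply by 3, 4 times: 3 * 3^4 = 243
`cur` takes the values: 3 → 9 → 27 → 81 → 243

Answer: 243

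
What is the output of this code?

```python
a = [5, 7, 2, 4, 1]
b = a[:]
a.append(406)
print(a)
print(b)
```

Key concept: slice [:] creates copy.
Step by step:
`a = [5, 7, 2, 4, 1]` → a = [5, 7, 2, 4, 1]
`b = a[:]` → b = [5, 7, 2, 4, 1]
`a.append(406)` → a = [5, 7, 2, 4, 1, 406]
`print(a)` → prints [5, 7, 2, 4, 1, 406]
`print(b)` → prints [5, 7, 2, 4, 1]

Answer:
[5, 7, 2, 4, 1, 406]
[5, 7, 2, 4, 1]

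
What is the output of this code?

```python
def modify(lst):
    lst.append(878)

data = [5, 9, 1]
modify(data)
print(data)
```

Key concept: function modifies passed list.
Step by step:
`data = [5, 9, 1]` → data = [5, 9, 1]
`modify(data)` → data = [5, 9, 1, 878]
`print(data)` → prints [5, 9, 1, 878]

Answer: [5, 9, 1, 878]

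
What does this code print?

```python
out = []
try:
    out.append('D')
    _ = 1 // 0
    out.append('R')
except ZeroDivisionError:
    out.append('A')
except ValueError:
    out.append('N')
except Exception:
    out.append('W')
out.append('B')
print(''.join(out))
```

Execution trace: 'D' (try body) → 'A' (except ZeroDivisionError) → 'B' (after the try/except). Output: DAB

Answer: DAB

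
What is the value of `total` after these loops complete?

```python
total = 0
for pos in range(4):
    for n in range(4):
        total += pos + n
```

Sum of all pos+n for pos,n in 4x4
`total` takes the values: 0 → 1 → 3 → 6 → 7 → 9 → 12 → 16 → 18 → 21 → 25 → 30 → 33 → 37 → 42 → 48

Answer: 48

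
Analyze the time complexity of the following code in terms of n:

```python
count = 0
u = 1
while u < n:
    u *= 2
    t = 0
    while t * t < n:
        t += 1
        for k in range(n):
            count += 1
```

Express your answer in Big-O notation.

Each loop level contributes: log n × √n × n. Multiplying the contributions gives O(n√n log n).

Answer: O(n√n log n)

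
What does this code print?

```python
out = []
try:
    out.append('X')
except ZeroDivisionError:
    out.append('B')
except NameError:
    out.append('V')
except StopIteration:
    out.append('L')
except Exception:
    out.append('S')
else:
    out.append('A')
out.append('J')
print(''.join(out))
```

Execution trace: 'X' (try body, no exception) → 'A' (else) → 'J' (after the try/except). Output: XAJ

Answer: XAJ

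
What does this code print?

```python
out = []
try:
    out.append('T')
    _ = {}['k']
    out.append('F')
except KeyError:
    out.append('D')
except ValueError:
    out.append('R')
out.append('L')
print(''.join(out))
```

Execution trace: 'T' (try body) → 'D' (except KeyError) → 'L' (after the try/except). Output: TDL

Answer: TDL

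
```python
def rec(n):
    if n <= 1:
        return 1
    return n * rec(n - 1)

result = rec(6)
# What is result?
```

rec(6) = 6 * 5 * 4 * 3 * 2 * 1 = 720

Answer: 720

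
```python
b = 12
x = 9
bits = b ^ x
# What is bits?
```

Trace:
`b = 12` → b = 12
`x = 9` → x = 9
`bits = b ^ x` → bits = 5
So bits = 5

Answer: 5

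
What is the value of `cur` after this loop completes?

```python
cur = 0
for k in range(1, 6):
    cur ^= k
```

XOR of 1 to 5
`cur` takes the values: 0 → 1 → 3 → 0 → 4 → 1

Answer: 1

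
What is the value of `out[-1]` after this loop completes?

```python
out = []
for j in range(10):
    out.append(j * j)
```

Last element of squares 0 to 9
`out` takes the values: [] → [0] → [0, 1] → [0, 1, 4] → [0, 1, 4, 9] → [0, 1, 4, 9, 16] → [0, 1, 4, 9, 16, 25] → [0, 1, 4, 9, 16, 25, 36] → [0, 1, 4, 9, 16, 25, 36, 49] → [0, 1, 4, 9, 16, 25, 36, 49, 64] → [0, 1, 4, 9, 16, 25, 36, 49, 64, 81]
So `out[-1]` = 81

Answer: 81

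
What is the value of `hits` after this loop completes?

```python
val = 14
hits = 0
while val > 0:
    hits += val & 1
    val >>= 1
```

Count set bits in 14 (binary: 0b1110)
`hits` takes the values: 0 → 1 → 2 → 3

Answer: 3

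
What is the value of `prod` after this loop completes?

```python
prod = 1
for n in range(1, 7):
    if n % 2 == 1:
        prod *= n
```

Product of odd numbers 1 to 6
`prod` takes the values: 1 → 3 → 15

Answer: 15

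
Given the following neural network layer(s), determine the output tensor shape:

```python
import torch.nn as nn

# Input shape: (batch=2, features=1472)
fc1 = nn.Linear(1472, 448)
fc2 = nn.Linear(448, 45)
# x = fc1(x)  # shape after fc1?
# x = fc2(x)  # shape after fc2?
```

Input: (2, 1472) -> after fc1: (2, 448) -> Output: (2, 45)

Answer: (2, 45)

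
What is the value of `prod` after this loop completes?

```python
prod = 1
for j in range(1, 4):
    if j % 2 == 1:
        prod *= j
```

Product of odd numbers 1 to 3
`prod` takes the values: 1 → 3

Answer: 3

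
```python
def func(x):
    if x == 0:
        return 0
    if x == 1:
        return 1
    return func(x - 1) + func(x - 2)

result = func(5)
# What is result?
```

Build up from base cases: func(0)=0, func(1)=1, func(2)=1, func(3)=2, func(4)=3, func(5)=5

Answer: 5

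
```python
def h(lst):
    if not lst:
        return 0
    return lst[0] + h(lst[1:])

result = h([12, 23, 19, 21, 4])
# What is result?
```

12 + 23 + 19 + 21 + 4 + 0 = 79

Answer: 79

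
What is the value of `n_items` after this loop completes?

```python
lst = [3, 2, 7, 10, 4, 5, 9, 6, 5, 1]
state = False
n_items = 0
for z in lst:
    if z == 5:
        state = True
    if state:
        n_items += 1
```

Count elements after first 5 in [3, 2, 7, 10, 4, 5, 9, 6, 5, 1]
`n_items` takes the values: 0 → 1 → 2 → 3 → 4 → 5

Answer: 5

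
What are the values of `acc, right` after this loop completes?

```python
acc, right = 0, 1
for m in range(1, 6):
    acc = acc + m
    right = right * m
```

Sum and factorial of 1 to 5
`acc, right` takes the values: (0, 1) → (1, 1) → (3, 1) → (3, 2) → (6, 2) → (6, 6) → (10, 6) → (10, 24) → (15, 24) → (15, 120)

Answer: 15, 120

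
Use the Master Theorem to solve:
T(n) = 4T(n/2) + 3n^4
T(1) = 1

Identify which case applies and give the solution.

a=4, b=2, f(n)=3n^4. log_2(4) = 2. Since c=4 > 2 and the regularity condition holds (4(n/2)^4 = (4/2^4)n^4 with 4/2^4 < 1), Case 3 applies: T(n) = Θ(f(n)) = O(n^4).

Answer: O(n^4) - Case 3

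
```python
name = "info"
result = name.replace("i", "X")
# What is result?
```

Trace:
`name = "info"` → name = 'info'
`result = name.replace("i", "X")` → result = 'Xnfo'
So result = 'Xnfo'

Answer: 'Xnfo'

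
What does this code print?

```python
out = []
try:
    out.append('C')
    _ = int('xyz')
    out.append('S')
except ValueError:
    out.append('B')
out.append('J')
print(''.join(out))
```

Execution trace: 'C' (try body) → 'B' (except ValueError) → 'J' (after the try/except). Output: CBJ

Answer: CBJ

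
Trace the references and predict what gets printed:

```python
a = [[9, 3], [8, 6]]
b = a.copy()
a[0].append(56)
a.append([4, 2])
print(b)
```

Key concept: shallow copy with nested lists.
Step by step:
`a = [[9, 3], [8, 6]]` → a = [[9, 3], [8, 6]]
`b = a.copy()` → b = [[9, 3], [8, 6]]
`a[0].append(56)` → a = [[9, 3, 56], [8, 6]]; b = [[9, 3, 56], [8, 6]]
`a.append([4, 2])` → a = [[9, 3, 56], [8, 6], [4, 2]]
`print(b)` → prints [[9, 3, 56], [8, 6]]

Answer: [[9, 3, 56], [8, 6]]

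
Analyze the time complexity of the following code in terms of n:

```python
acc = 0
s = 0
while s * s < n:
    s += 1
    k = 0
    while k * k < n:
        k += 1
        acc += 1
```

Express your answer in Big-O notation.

Each loop level contributes: √n × √n. Multiplying the contributions gives O(n).

Answer: O(n)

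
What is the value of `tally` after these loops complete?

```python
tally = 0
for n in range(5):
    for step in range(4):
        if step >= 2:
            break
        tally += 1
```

Inner breaks at 2, outer runs 5 times
`tally` takes the values: 0 → 1 → 2 → 3 → 4 → 5 → 6 → 7 → 8 → 9 → 10

Answer: 10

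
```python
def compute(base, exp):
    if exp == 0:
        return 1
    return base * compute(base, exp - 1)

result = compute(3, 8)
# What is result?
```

compute(3, 8) = 3 * 3 * 3 * 3 * 3 * 3 * 3 * 3 = 6561

Answer: 6561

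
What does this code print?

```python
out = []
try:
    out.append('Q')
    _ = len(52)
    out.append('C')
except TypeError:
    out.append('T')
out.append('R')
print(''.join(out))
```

Execution trace: 'Q' (try body) → 'T' (except TypeError) → 'R' (after the try/except). Output: QTR

Answer: QTR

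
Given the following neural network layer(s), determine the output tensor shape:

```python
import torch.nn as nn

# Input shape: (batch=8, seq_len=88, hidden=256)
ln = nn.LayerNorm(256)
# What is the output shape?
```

Input: (8, 88, 256) -> Output: (8, 88, 256)

Answer: (8, 88, 256)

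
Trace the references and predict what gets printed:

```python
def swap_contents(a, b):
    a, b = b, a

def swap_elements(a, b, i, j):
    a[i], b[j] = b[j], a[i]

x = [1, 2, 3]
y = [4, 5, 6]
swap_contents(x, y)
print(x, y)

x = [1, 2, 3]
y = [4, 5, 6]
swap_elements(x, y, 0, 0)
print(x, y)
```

Key concept: parameter rebinding vs mutation.
Step by step:
`x = [1, 2, 3]` → x = [1, 2, 3]
`y = [4, 5, 6]` → y = [4, 5, 6]
`swap_contents(x, y)` → no visible change to tracked variables
`print(x, y)` → prints [1, 2, 3] [4, 5, 6]
`x = [1, 2, 3]` → x = [1, 2, 3]
`y = [4, 5, 6]` → y = [4, 5, 6]
`swap_elements(x, y, 0, 0)` → x = [4, 2, 3]; y = [1, 5, 6]
`print(x, y)` → prints [4, 2, 3] [1, 5, 6]

Answer:
[1, 2, 3] [4, 5, 6]
[4, 2, 3] [1, 5, 6]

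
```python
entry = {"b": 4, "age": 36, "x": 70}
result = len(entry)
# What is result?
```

Trace:
`entry = {"b": 4, "age": 36, "x": 70}` → entry = {'b': 4, 'age': 36, 'x': 70}
`result = len(entry)` → result = 3
So result = 3

Answer: 3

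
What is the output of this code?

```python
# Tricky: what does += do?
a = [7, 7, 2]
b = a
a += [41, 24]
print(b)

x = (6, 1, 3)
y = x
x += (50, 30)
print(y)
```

Key concept: += behavior differs for mutable vs immutable.
Step by step:
`a = [7, 7, 2]` → a = [7, 7, 2]
`b = a` → b = [7, 7, 2] (same object as a)
`a += [41, 24]` → a = [7, 7, 2, 41, 24] (same object as b); b = [7, 7, 2, 41, 24] (same object as a)
`print(b)` → prints [7, 7, 2, 41, 24]
`x = (6, 1, 3)` → x = (6, 1, 3)
`y = x` → y = (6, 1, 3)
`x += (50, 30)` → x = (6, 1, 3, 50, 30)
`print(y)` → prints (6, 1, 3)

Answer:
[7, 7, 2, 41, 24]
(6, 1, 3)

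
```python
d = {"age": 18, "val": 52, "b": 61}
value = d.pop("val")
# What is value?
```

Trace:
`d = {"age": 18, "val": 52, "b": 61}` → d = {'age': 18, 'val': 52, 'b': 61}
`value = d.pop("val")` → d = {'age': 18, 'b': 61}; value = 52
So value = 52

Answer: 52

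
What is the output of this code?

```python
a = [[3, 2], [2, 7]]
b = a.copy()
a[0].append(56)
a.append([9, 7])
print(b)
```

Key concept: shallow copy with nested lists.
Step by step:
`a = [[3, 2], [2, 7]]` → a = [[3, 2], [2, 7]]
`b = a.copy()` → b = [[3, 2], [2, 7]]
`a[0].append(56)` → a = [[3, 2, 56], [2, 7]]; b = [[3, 2, 56], [2, 7]]
`a.append([9, 7])` → a = [[3, 2, 56], [2, 7], [9, 7]]
`print(b)` → prints [[3, 2, 56], [2, 7]]

Answer: [[3, 2, 56], [2, 7]]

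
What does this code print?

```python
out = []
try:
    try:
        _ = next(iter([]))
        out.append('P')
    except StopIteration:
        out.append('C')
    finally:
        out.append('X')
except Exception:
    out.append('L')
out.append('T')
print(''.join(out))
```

Execution trace: 'C' (inner except StopIteration) → 'X' (inner finally) → 'T' (after the try/except). Output: CXT

Answer: CXT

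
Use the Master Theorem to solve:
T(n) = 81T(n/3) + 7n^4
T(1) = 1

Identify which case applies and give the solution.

a=81, b=3, f(n)=7n^4. log_3(81) = 4. Since c=4 = 4, Case 2 applies: T(n) = Θ(n^log_b(a) · log n) = O(n^4 log n).

Answer: O(n^4 log n) - Case 2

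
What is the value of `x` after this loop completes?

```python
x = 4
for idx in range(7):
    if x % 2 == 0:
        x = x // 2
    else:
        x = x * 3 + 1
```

Collatz-style transformation from 4
`x` takes the values: 4 → 2 → 1 → 4 → 2 → 1 → 4 → 2

Answer: 2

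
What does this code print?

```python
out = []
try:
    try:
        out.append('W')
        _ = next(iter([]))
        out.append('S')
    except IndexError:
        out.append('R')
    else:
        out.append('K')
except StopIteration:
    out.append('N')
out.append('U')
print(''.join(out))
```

Execution trace: 'W' (inner try body) → 'N' (outer except StopIteration) → 'U' (after the try/except). Output: WNU

Answer: WNU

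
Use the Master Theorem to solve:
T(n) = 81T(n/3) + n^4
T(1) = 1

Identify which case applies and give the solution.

a=81, b=3, f(n)=n^4. log_3(81) = 4. Since c=4 = 4, Case 2 applies: T(n) = Θ(n^log_b(a) · log n) = O(n^4 log n).

Answer: O(n^4 log n) - Case 2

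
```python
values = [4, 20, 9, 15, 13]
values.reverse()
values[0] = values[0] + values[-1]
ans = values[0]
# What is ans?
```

Trace:
`values = [4, 20, 9, 15, 13]` → values = [4, 20, 9, 15, 13]
`values.reverse()` → values = [13, 15, 9, 20, 4]
`values[0] = values[0] + values[-1]` → values = [17, 15, 9, 20, 4]
`ans = values[0]` → ans = 17
So ans = 17

Answer: 17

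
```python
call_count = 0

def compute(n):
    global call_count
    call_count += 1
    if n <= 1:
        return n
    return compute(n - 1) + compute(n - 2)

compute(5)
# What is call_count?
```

Calls(n) = 1 + Calls(n-1) + Calls(n-2); Calls(0)=Calls(1)=1. For n=5 this gives 15.

Answer: 15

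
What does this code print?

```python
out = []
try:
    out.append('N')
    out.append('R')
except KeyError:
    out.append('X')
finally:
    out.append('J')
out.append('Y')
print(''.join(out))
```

Execution trace: 'N' (try body) → 'R' (try body, no exception) → 'J' (finally) → 'Y' (after the try/except). Output: NRJY

Answer: NRJY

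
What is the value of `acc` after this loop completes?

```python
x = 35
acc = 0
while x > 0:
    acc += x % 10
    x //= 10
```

Sum digits of 35
`acc` takes the values: 0 → 5 → 8

Answer: 8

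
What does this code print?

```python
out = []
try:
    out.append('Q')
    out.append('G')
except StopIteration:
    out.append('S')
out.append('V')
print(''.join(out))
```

Execution trace: 'Q' (try body) → 'G' (try body, no exception) → 'V' (after the try/except). Output: QGV

Answer: QGV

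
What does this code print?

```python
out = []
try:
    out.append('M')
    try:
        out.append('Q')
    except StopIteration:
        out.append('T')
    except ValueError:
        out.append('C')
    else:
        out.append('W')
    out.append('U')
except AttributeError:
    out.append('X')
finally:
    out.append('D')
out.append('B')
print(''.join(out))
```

Execution trace: 'M' (try body) → 'Q' (inner try body, no exception) → 'W' (inner else) → 'U' (try body, no exception) → 'D' (finally) → 'B' (after the try/except). Output: MQWUDB

Answer: MQWUDB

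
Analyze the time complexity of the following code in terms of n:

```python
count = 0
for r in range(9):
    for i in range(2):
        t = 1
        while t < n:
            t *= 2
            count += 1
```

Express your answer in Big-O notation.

Each loop level contributes: 1 × 1 × log n. Multiplying the contributions gives O(log n).

Answer: O(log n)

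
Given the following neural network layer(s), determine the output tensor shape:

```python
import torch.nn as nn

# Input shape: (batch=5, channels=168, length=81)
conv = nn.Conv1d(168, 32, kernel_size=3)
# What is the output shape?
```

Input: (5, 168, 81) -> Output: (5, 32, 79)

Answer: (5, 32, 79)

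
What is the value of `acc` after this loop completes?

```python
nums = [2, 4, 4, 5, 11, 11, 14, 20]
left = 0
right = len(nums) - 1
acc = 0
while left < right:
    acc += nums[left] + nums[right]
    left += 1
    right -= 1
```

Sum of pairs from ends
`acc` takes the values: 0 → 22 → 40 → 55 → 71

Answer: 71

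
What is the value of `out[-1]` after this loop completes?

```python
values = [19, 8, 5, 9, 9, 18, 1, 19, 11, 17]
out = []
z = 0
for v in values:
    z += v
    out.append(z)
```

Cumulative sum ends at 116
`out` takes the values: [] → [19] → [19, 27] → [19, 27, 32] → [19, 27, 32, 41] → [19, 27, 32, 41, 50] → [19, 27, 32, 41, 50, 68] → [19, 27, 32, 41, 50, 68, 69] → [19, 27, 32, 41, 50, 68, 69, 88] → [19, 27, 32, 41, 50, 68, 69, 88, 99] → [19, 27, 32, 41, 50, 68, 69, 88, 99, 116]
So `out[-1]` = 116

Answer: 116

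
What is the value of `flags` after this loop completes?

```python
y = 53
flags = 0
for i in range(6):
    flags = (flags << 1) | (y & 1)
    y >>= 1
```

Reverse lowest 6 bits of 53
`flags` takes the values: 0 → 1 → 2 → 5 → 10 → 21 → 43

Answer: 43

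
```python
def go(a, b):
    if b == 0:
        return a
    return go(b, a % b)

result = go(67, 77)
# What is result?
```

go(67, 77) -> go(77, 67) -> go(67, 10) -> go(10, 7) -> go(7, 3) -> go(3, 1) -> go(1, 0) -> 1

Answer: 1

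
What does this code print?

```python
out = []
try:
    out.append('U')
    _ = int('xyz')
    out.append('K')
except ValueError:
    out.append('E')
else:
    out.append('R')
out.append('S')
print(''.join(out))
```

Execution trace: 'U' (try body) → 'E' (except ValueError) → 'S' (after the try/except). Output: UES

Answer: UES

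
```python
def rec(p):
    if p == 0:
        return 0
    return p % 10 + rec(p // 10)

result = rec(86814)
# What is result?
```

Sum of digits of 86814: 4 + 1 + 8 + 6 + 8 = 27

Answer: 27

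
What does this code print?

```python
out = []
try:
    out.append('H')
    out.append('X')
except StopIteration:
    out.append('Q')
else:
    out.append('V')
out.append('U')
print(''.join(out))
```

Execution trace: 'H' (try body) → 'X' (try body, no exception) → 'V' (else) → 'U' (after the try/except). Output: HXVU

Answer: HXVU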